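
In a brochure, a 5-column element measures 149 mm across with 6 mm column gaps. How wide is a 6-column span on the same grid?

5 columns + 4 column gaps: 5c + 4·6 = 149.
5c = 149 − 24 = 125, so c = 25 mm.
6 columns plus 5 column gaps: 150 + 30 = 180 mm.

180 mm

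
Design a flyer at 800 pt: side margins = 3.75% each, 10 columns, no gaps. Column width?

800 × (1 − 2·3.75%) = 800 × 92.5% = 740 pt for the columns.
740 / 10 = 74 pt per column.

74 pt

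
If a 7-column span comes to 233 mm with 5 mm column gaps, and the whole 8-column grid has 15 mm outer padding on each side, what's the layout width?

297 mm

7c + 6·5 = 233 → 7c = 203 → c = 29 mm.
Adding margins, columns and gutters: 30 + 232 + 35 = 297 mm.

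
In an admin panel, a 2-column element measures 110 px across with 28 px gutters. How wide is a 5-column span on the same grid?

317 px

2 columns + 1 gutter: 2c + 1·28 = 110.
2c = 110 − 28 = 82, so c = 41 px.
5-column span = 5·41 + 4·28 = 317 px.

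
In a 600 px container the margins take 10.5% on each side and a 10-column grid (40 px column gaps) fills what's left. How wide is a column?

11.4 px

Margins: 10.5% × 600 = 63 px each, so content = 600 − 126 = 474 px.
10 columns + 9 column gaps: 10c + 9·40 = 474.
10c = 474 − 360 = 114, so c = 11.4 px.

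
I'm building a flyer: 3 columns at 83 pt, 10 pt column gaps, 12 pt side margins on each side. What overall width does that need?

Container = 2·12 + 3·83 + 2·10 = 24 + 249 + 20 = 293 pt.

293 pt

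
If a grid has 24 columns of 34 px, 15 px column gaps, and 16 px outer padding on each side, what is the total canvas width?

Adding margins, columns and gutters: 32 + 816 + 345 = 1193 px.

1193 px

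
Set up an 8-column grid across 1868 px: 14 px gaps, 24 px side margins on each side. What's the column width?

Content width = 1868 − 2·24 = 1820 px.
8 columns + 7 gaps: 8c + 7·14 = 1820.
8c = 1820 − 98 = 1722, so c = 215.25 px.

215.25 px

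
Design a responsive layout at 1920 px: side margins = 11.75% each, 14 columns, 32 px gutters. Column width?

1920 × (1 − 2·11.75%) = 1920 × 76.5% = 1468.8 px for the columns.
1468.8 − 13·32 = 1052.8; ÷14 gives c = 75.2 px.

75.2 px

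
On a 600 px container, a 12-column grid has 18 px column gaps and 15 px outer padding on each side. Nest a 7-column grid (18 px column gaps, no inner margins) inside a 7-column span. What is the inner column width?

31 px

Inside the margins: 600 − 30 = 570 px.
570 − 11·18 = 372; ÷12 gives c = 31 px.
7 columns plus 6 column gaps: 217 + 108 = 325 px.
7 columns + 6 column gaps: 7d + 6·18 = 325.
7d = 325 − 108 = 217, so d = 31 px.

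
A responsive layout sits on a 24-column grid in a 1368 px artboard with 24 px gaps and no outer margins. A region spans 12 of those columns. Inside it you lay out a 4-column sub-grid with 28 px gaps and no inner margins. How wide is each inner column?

147 px

24 columns + 23 gaps: 24c + 23·24 = 1368.
24c = 1368 − 552 = 816, so c = 34 px.
12 columns plus 11 gaps: 408 + 264 = 672 px.
672 − 3·28 = 588; ÷4 gives d = 147 px.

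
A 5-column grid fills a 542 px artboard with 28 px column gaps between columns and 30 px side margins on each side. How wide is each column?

74 px

Content width = 542 − 2·30 = 482 px.
5 columns + 4 column gaps: 5c + 4·28 = 482.
5c = 482 − 112 = 370, so c = 74 px.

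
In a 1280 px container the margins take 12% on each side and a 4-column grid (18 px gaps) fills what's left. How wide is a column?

Each margin = 12% of 1280 = 153.6 px; content = 1280 − 2·153.6 = 972.8 px.
972.8 − 3·18 = 918.8; ÷4 gives c = 229.7 px.

229.7 px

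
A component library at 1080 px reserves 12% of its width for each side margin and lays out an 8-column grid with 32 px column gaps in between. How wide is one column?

74.6 px

1080 × (1 − 2·12%) = 1080 × 76% = 820.8 px for the columns.
8 columns + 7 column gaps: 8c + 7·32 = 820.8.
8c = 820.8 − 224 = 596.8, so c = 74.6 px.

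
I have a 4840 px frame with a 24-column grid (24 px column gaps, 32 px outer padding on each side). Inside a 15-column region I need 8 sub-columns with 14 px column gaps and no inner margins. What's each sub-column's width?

359.75 px

Outer content = 4840 − 2·32 = 4776 px.
24c + 23·24 = 4776 → 24c = 4224 → c = 176 px.
15-column span = 15·176 + 14·24 = 2976 px.
8 columns + 7 column gaps: 8d + 7·14 = 2976.
8d = 2976 − 98 = 2878, so d = 359.75 px.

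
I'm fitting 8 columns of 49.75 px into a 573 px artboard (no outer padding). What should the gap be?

Columns use 398 px, leaving 175 px across 7 gaps = 25 px each.

25 px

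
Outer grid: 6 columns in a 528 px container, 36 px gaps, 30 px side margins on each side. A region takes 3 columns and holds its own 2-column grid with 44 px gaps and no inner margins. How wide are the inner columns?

86 px

Outer content = 528 − 2·30 = 468 px.
6 columns + 5 gaps: 6c + 5·36 = 468.
6c = 468 − 180 = 288, so c = 48 px.
3-column span = 3·48 + 2·36 = 216 px.
2 columns + 1 gap: 2d + 1·44 = 216.
2d = 216 − 44 = 172, so d = 86 px.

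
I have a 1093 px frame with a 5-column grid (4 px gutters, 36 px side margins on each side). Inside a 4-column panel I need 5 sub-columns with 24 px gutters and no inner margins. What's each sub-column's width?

Take off 72 px of margins, leaving 1021 px.
5 columns + 4 gutters: 5c + 4·4 = 1021.
5c = 1021 − 16 = 1005, so c = 201 px.
4 columns plus 3 gutters: 804 + 12 = 816 px.
Subtracting 4 gutters of 24 leaves 720 for 5 columns, so d = 144 px.

144 px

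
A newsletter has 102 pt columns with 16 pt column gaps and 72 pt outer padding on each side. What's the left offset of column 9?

Before column 9: the margin + 8 columns + 8 column gaps.
Offset = 72 + 8·(102 + 16) = 72 + 944 = 1016 pt.

1016 pt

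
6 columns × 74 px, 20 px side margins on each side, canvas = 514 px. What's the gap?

6 px

Inside the margins: 514 − 40 = 474 px.
6 columns take 6·74 = 444 px; remaining 30 splits into 5 gaps.
g = 30 / 5 = 6 px.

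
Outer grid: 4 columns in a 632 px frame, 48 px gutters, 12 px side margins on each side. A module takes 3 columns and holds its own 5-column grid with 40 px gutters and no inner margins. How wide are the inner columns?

56.8 px

Subtract both margins: 632 − 2·12 = 608 px.
608 − 3·48 = 464; ÷4 gives c = 116 px.
3 columns plus 2 gutters: 348 + 96 = 444 px.
5d + 4·40 = 444 → 5d = 284 → d = 56.8 px.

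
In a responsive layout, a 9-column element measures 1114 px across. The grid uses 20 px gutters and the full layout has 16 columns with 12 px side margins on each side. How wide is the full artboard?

1114 − 8·20 = 954; ÷9 gives c = 106 px.
Total width: 2·12 + 16·106 + 15·20 = 2020 px.

2020 px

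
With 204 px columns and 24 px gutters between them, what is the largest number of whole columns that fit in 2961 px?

13 columns

k columns need k·204 + (k−1)·24 = k·228 − 24.
k·228 − 24 ≤ 2961 → k ≤ 2985 / 228 ≈ 13.09, so k = 13.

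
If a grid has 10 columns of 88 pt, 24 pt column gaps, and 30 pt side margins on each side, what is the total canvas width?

Adding margins, columns and gutters: 60 + 880 + 216 = 1156 pt.

1156 pt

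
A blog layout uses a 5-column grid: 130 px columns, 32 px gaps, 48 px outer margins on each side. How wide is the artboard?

Total width: 2·48 + 5·130 + 4·32 = 874 px.

874 px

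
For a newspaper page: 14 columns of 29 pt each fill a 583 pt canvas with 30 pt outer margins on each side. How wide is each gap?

9 pt

Content width = 583 − 2·30 = 523 pt.
14·29 + 13g = 523 → 13g = 117 → g = 9 pt.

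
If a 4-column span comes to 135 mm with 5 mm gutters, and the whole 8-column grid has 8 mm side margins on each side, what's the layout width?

4 columns + 3 gutters: 4c + 3·5 = 135.
4c = 135 − 15 = 120, so c = 30 mm.
Layout = 2·8 + 8·30 + 7·5 = 16 + 240 + 35 = 291 mm.

291 mm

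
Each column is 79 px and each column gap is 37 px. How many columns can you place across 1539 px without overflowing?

13 columns

k columns need k·79 + (k−1)·37 = k·116 − 37.
k·116 − 37 ≤ 1539 → k ≤ 1576 / 116 ≈ 13.59, so k = 13.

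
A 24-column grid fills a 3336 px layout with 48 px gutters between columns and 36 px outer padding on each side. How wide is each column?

Content width = 3336 − 2·36 = 3264 px.
Subtracting 23 gutters of 48 leaves 2160 for 24 columns, so c = 90 px.

90 px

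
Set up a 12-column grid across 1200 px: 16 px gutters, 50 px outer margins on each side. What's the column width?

77 px

Inside the margins: 1200 − 100 = 1100 px.
Subtracting 11 gutters of 16 leaves 924 for 12 columns, so c = 77 px.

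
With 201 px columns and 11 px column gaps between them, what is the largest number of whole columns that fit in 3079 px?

14 columns

k columns need k·201 + (k−1)·11 = k·212 − 11.
k·212 − 11 ≤ 3079 → k ≤ 3090 / 212 ≈ 14.58, so k = 14.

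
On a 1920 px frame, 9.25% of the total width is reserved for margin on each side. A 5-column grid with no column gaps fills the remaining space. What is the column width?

Margins: 9.25% × 1920 = 177.6 px each, so content = 1920 − 355.2 = 1564.8 px.
5c = 1564.8 → c = 312.96 px.

312.96 px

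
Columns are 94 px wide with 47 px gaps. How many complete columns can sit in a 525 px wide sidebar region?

4 columns: 4·94 + 3·47 = 517 px ≤ 525.
5 columns: 658 px > 525. So 4.

4 columns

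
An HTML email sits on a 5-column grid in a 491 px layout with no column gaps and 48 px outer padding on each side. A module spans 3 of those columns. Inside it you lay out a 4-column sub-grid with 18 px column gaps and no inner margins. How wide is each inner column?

Inside the margins: 491 − 96 = 395 px.
5c = 395 → c = 79 px.
With no column gaps, 3 columns span 3·79 = 237 px.
Subtracting 3 column gaps of 18 leaves 183 for 4 columns, so d = 45.75 px.

45.75 px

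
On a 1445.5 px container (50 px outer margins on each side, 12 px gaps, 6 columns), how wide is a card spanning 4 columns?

893 px

Inside the margins: 1445.5 − 100 = 1345.5 px.
Subtracting 5 gaps of 12 leaves 1285.5 for 6 columns, so c = 214.25 px.
4-column span = 4·214.25 + 3·12 = 893 px.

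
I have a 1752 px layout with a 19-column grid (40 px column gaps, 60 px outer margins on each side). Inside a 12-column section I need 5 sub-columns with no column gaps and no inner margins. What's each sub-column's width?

Take off 120 px of margins, leaving 1632 px.
Subtracting 18 column gaps of 40 leaves 912 for 19 columns, so c = 48 px.
12-column span = 12·48 + 11·40 = 1016 px.
With no column gaps, each column is 1016/5 = 203.2 px.

203.2 px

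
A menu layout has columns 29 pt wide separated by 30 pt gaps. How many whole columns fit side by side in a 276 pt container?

5 columns

k columns need k·29 + (k−1)·30 = k·59 − 30.
k·59 − 30 ≤ 276 → k ≤ 306 / 59 ≈ 5.19, so k = 5.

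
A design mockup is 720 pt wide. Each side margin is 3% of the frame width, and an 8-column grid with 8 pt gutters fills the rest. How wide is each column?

77.6 pt

Margins: 3% × 720 = 21.6 pt each, so content = 720 − 43.2 = 676.8 pt.
676.8 − 7·8 = 620.8; ÷8 gives c = 77.6 pt.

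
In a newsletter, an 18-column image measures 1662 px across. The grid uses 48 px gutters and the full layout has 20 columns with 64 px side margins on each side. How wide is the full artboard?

1980 px

1662 − 17·48 = 846; ÷18 gives c = 47 px.
Artboard = 2·64 + 20·47 + 19·48 = 128 + 940 + 912 = 1980 px.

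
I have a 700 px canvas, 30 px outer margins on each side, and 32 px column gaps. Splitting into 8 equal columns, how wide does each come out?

Inside the margins: 700 − 60 = 640 px.
640 − 7·32 = 416; ÷8 gives c = 52 px.

52 px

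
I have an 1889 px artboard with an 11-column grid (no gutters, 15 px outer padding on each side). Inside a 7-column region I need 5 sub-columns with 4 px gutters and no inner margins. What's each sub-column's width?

Outer content = 1889 − 2·15 = 1859 px.
1859 / 11 = 169 px per column.
7-column span = 7·169 = 1183 px.
Subtracting 4 gutters of 4 leaves 1167 for 5 columns, so d = 233.4 px.

233.4 px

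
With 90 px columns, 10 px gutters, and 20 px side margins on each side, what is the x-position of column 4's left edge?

Each column+gutter stride is 100 px; 3 of them past the 20 px margin is 20 + 300 = 320 px.

320 px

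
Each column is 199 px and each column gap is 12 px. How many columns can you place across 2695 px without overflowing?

12 columns: 12·199 + 11·12 = 2520 px ≤ 2695.
13 columns: 2731 px > 2695. So 12.

12 columns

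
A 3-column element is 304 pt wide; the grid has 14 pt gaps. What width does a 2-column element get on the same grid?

198 pt

304 − 2·14 = 276; ÷3 gives c = 92 pt.
Span of 2: 2·92 + 1·14 = 184 + 14 = 198 pt.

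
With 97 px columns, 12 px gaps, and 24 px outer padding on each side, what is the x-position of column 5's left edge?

Column 5 starts at margin + 4·(column + gutter) = 24 + 4·109 = 460 px.

460 px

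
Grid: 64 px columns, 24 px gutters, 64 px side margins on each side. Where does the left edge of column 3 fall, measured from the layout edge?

240 px

Column 3 starts at margin + 2·(column + gutter) = 64 + 2·88 = 240 px.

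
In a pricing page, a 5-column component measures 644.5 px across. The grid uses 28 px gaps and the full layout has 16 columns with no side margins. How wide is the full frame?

Subtracting 4 gaps of 28 leaves 532.5 for 5 columns, so c = 106.5 px.
Total width: 16·106.5 + 15·28 = 2124 px.

2124 px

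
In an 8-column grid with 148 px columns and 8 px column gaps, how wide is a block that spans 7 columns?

7-column span = 7·148 + 6·8 = 1084 px.

1084 px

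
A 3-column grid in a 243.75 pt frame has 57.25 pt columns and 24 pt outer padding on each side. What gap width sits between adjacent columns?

Content width = 243.75 − 2·24 = 195.75 pt.
3·57.25 + 2g = 195.75 → 2g = 24 → g = 12 pt.

12 pt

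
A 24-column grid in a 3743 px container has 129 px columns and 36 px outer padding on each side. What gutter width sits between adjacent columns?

25 px

Inside the margins: 3743 − 72 = 3671 px.
24·129 + 23g = 3671 → 23g = 575 → g = 25 px.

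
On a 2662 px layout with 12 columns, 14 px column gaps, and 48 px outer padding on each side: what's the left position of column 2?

Subtract both margins: 2662 − 2·48 = 2566 px.
Subtracting 11 column gaps of 14 leaves 2412 for 12 columns, so c = 201 px.
Column 2 starts at margin + 1·(column + gutter) = 48 + 1·215 = 263 px.

263 px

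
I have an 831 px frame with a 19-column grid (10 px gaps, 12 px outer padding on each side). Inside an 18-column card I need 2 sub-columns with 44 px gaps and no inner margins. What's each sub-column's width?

360 px

Take off 24 px of margins, leaving 807 px.
19c + 18·10 = 807 → 19c = 627 → c = 33 px.
18-column span = 18·33 + 17·10 = 764 px.
2 columns + 1 gap: 2d + 1·44 = 764.
2d = 764 − 44 = 720, so d = 360 px.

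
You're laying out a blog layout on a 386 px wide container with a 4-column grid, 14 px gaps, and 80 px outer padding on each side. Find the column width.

Take off 160 px of margins, leaving 226 px.
226 − 3·14 = 184; ÷4 gives c = 46 px.

46 px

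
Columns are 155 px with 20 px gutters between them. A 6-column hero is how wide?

6-column span = 6·155 + 5·20 = 1030 px.

1030 px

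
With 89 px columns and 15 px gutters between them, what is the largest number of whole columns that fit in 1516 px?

k columns need k·89 + (k−1)·15 = k·104 − 15.
k·104 − 15 ≤ 1516 → k ≤ 1531 / 104 ≈ 14.72, so k = 14.

14 columns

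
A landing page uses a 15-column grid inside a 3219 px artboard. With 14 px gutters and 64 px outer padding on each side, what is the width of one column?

193 px

Content width = 3219 − 2·64 = 3091 px.
15c + 14·14 = 3091 → 15c = 2895 → c = 193 px.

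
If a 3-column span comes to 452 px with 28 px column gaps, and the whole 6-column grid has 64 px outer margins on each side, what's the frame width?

1060 px

3c + 2·28 = 452 → 3c = 396 → c = 132 px.
Adding margins, columns and gutters: 128 + 792 + 140 = 1060 px.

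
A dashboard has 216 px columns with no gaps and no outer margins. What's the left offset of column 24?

Each column+gutter stride is 216 px; with no margin, 23 of them is 4968 px.

4968 px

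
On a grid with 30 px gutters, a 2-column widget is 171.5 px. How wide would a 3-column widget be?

272.25 px

2c + 1·30 = 171.5 → 2c = 141.5 → c = 70.75 px.
Span of 3: 3·70.75 + 2·30 = 212.25 + 60 = 272.25 px.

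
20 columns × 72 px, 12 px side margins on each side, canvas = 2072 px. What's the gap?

32 px

Subtract both margins: 2072 − 2·12 = 2048 px.
20 columns take 20·72 = 1440 px; remaining 608 splits into 19 gaps.
g = 608 / 19 = 32 px.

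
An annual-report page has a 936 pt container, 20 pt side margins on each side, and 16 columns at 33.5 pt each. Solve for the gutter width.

Inside the margins: 936 − 40 = 896 pt.
16 columns take 16·33.5 = 536 pt; remaining 360 splits into 15 gutters.
g = 360 / 15 = 24 pt.

24 pt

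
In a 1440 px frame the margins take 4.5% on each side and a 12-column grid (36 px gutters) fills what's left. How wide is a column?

76.2 px

1440 × (1 − 2·4.5%) = 1440 × 91% = 1310.4 px for the columns.
1310.4 − 11·36 = 914.4; ÷12 gives c = 76.2 px.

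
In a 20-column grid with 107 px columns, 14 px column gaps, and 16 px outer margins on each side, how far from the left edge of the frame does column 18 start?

2073 px

Each column+gutter stride is 121 px; 17 of them past the 16 px margin is 16 + 2057 = 2073 px.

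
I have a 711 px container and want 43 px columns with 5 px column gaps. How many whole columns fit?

14 columns: 14·43 + 13·5 = 667 px ≤ 711.
15 columns: 715 px > 711. So 14.

14 columns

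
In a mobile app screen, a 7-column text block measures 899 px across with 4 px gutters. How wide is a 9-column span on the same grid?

Subtracting 6 gutters of 4 leaves 875 for 7 columns, so c = 125 px.
Span of 9: 9·125 + 8·4 = 1125 + 32 = 1157 px.

1157 px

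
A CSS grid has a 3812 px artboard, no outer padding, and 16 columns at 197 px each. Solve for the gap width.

16·197 + 15g = 3812 → 15g = 660 → g = 44 px.

44 px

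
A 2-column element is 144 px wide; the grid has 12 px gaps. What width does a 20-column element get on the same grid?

1548 px

2c + 1·12 = 144 → 2c = 132 → c = 66 px.
Span of 20: 20·66 + 19·12 = 1320 + 228 = 1548 px.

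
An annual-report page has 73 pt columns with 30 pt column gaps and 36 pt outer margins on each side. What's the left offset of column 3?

242 pt

Each column+gutter stride is 103 pt; 2 of them past the 36 pt margin is 36 + 206 = 242 pt.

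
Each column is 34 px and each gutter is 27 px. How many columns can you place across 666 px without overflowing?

Each extra column adds 34 + 27 = 61 px.
(666 + 27) / 61 = 11.36, so 11 columns fit.

11 columns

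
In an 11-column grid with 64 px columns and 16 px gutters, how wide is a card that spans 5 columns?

384 px

5-column span = 5·64 + 4·16 = 384 px.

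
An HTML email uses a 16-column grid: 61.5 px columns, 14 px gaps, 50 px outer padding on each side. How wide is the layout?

Adding margins, columns and gutters: 100 + 984 + 210 = 1294 px.

1294 px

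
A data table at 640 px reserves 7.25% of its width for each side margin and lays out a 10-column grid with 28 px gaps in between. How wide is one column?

640 × (1 − 2·7.25%) = 640 × 85.5% = 547.2 px for the columns.
10 columns + 9 gaps: 10c + 9·28 = 547.2.
10c = 547.2 − 252 = 295.2, so c = 29.52 px.

29.52 px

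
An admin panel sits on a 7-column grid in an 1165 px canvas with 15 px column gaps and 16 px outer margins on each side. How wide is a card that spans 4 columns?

Content width = 1165 − 2·16 = 1133 px.
7 columns + 6 column gaps: 7c + 6·15 = 1133.
7c = 1133 − 90 = 1043, so c = 149 px.
4-column span = 4·149 + 3·15 = 641 px.

641 px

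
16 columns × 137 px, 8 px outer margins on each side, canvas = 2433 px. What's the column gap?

Take off 16 px of margins, leaving 2417 px.
16 columns take 16·137 = 2192 px; remaining 225 splits into 15 column gaps.
g = 225 / 15 = 15 px.

15 px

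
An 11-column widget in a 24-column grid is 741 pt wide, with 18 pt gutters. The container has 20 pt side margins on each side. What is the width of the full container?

Subtracting 10 gutters of 18 leaves 561 for 11 columns, so c = 51 pt.
Container = 2·20 + 24·51 + 23·18 = 40 + 1224 + 414 = 1678 pt.

1678 pt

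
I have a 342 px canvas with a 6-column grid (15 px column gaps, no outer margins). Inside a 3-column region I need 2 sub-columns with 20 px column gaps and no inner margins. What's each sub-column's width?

71.75 px

342 − 5·15 = 267; ÷6 gives c = 44.5 px.
3 columns plus 2 column gaps: 133.5 + 30 = 163.5 px.
163.5 − 1·20 = 143.5; ÷2 gives d = 71.75 px.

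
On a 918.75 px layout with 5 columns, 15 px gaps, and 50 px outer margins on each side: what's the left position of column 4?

Take off 100 px of margins, leaving 818.75 px.
5 columns + 4 gaps: 5c + 4·15 = 818.75.
5c = 818.75 − 60 = 758.75, so c = 151.75 px.
Before column 4: the margin + 3 columns + 3 gaps.
Offset = 50 + 3·(151.75 + 15) = 50 + 500.25 = 550.25 px.

550.25 px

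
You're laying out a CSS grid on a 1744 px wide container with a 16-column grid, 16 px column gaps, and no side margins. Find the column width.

94 px

16 columns + 15 column gaps: 16c + 15·16 = 1744.
16c = 1744 − 240 = 1504, so c = 94 px.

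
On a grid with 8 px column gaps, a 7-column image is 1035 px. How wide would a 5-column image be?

737 px

1035 − 6·8 = 987; ÷7 gives c = 141 px.
5-column span = 5·141 + 4·8 = 737 px.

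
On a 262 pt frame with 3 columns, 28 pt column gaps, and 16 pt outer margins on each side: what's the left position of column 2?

Inside the margins: 262 − 32 = 230 pt.
Subtracting 2 column gaps of 28 leaves 174 for 3 columns, so c = 58 pt.
Column 2 starts at margin + 1·(column + gutter) = 16 + 1·86 = 102 pt.

102 pt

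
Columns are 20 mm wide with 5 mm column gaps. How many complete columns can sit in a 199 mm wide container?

8 columns

8 columns: 8·20 + 7·5 = 195 mm ≤ 199.
9 columns: 220 mm > 199. So 8.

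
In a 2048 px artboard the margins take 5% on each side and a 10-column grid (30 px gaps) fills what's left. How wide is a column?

157.32 px

2048 × (1 − 2·5%) = 2048 × 90% = 1843.2 px for the columns.
10c + 9·30 = 1843.2 → 10c = 1573.2 → c = 157.32 px.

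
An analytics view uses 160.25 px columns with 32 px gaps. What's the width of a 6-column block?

1121.5 px

6 columns plus 5 gaps: 961.5 + 160 = 1121.5 px.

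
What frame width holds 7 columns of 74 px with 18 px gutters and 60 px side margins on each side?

746 px

Adding margins, columns and gutters: 120 + 518 + 108 = 746 px.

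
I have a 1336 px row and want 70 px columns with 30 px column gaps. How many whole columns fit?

13 columns: 13·70 + 12·30 = 1270 px ≤ 1336.
14 columns: 1370 px > 1336. So 13.

13 columns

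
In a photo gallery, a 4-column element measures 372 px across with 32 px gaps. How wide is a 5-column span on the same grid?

473 px

372 − 3·32 = 276; ÷4 gives c = 69 px.
5-column span = 5·69 + 4·32 = 473 px.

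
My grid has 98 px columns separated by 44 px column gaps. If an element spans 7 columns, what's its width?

950 px

7-column span = 7·98 + 6·44 = 950 px.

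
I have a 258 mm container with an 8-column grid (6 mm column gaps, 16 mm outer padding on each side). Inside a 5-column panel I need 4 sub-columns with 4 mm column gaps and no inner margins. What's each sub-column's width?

Outer content = 258 − 2·16 = 226 mm.
226 − 7·6 = 184; ÷8 gives c = 23 mm.
Span of 5: 5·23 + 4·6 = 115 + 24 = 139 mm.
4 columns + 3 column gaps: 4d + 3·4 = 139.
4d = 139 − 12 = 127, so d = 31.75 mm.

31.75 mm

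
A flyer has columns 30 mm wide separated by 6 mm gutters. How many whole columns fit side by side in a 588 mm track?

16 columns

Each extra column adds 30 + 6 = 36 mm.
(588 + 6) / 36 = 16.50, so 16 columns fit.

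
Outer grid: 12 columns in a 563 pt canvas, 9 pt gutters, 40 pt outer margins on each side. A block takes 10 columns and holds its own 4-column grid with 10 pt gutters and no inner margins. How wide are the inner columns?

92.75 pt

Outer content = 563 − 2·40 = 483 pt.
483 − 11·9 = 384; ÷12 gives c = 32 pt.
Span of 10: 10·32 + 9·9 = 320 + 81 = 401 pt.
4d + 3·10 = 401 → 4d = 371 → d = 92.75 pt.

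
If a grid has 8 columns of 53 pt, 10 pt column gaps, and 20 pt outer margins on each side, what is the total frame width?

Adding margins, columns and gutters: 40 + 424 + 70 = 534 pt.

534 pt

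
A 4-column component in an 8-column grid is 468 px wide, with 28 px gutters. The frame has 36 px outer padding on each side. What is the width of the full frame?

1036 px

468 − 3·28 = 384; ÷4 gives c = 96 px.
Total width: 2·36 + 8·96 + 7·28 = 1036 px.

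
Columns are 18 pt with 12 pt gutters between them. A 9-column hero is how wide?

258 pt

9-column span = 9·18 + 8·12 = 258 pt.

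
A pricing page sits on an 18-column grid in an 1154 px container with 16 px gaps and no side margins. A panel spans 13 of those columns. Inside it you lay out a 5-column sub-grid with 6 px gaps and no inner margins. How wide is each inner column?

Subtracting 17 gaps of 16 leaves 882 for 18 columns, so c = 49 px.
Span of 13: 13·49 + 12·16 = 637 + 192 = 829 px.
Subtracting 4 gaps of 6 leaves 805 for 5 columns, so d = 161 px.

161 px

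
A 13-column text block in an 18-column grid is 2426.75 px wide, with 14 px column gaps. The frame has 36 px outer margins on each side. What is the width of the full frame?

13c + 12·14 = 2426.75 → 13c = 2258.75 → c = 173.75 px.
Frame = 2·36 + 18·173.75 + 17·14 = 72 + 3127.5 + 238 = 3437.5 px.

3437.5 px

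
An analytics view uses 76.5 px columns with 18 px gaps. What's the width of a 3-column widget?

3 columns plus 2 gaps: 229.5 + 36 = 265.5 px.

265.5 px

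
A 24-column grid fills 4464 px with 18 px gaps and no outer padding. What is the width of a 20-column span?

Subtracting 23 gaps of 18 leaves 4050 for 24 columns, so c = 168.75 px.
Span of 20: 20·168.75 + 19·18 = 3375 + 342 = 3717 px.

3717 px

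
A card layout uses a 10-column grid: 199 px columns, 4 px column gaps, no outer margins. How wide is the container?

2026 px

Summing: 1990 + 36 = 2026 px.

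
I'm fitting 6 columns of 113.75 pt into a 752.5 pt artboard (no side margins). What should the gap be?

6·113.75 + 5g = 752.5 → 5g = 70 → g = 14 pt.

14 pt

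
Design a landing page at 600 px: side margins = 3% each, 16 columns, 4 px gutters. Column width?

31.5 px

Each margin = 3% of 600 = 18 px; content = 600 − 2·18 = 564 px.
564 − 15·4 = 504; ÷16 gives c = 31.5 px.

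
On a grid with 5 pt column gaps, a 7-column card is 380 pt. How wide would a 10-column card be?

545 pt

Subtracting 6 column gaps of 5 leaves 350 for 7 columns, so c = 50 pt.
Span of 10: 10·50 + 9·5 = 500 + 45 = 545 pt.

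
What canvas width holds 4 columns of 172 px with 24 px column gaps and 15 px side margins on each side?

790 px

Total width: 2·15 + 4·172 + 3·24 = 790 px.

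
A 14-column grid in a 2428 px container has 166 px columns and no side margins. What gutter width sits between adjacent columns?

Columns use 2324 px, leaving 104 px across 13 gutters = 8 px each.

8 px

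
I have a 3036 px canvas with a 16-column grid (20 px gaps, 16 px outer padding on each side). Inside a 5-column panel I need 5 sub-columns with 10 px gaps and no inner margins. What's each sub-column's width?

Take off 32 px of margins, leaving 3004 px.
16 columns + 15 gaps: 16c + 15·20 = 3004.
16c = 3004 − 300 = 2704, so c = 169 px.
5-column span = 5·169 + 4·20 = 925 px.
5d + 4·10 = 925 → 5d = 885 → d = 177 px.

177 px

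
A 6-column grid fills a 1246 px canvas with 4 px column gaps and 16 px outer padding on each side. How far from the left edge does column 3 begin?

Subtract both margins: 1246 − 2·16 = 1214 px.
Subtracting 5 column gaps of 4 leaves 1194 for 6 columns, so c = 199 px.
Column 3 starts at margin + 2·(column + gutter) = 16 + 2·203 = 422 px.

422 px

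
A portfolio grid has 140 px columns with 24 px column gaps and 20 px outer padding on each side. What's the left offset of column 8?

Column 8 starts at margin + 7·(column + gutter) = 20 + 7·164 = 1168 px.

1168 px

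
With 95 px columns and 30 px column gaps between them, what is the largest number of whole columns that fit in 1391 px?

k columns need k·95 + (k−1)·30 = k·125 − 30.
k·125 − 30 ≤ 1391 → k ≤ 1421 / 125 ≈ 11.37, so k = 11.

11 columns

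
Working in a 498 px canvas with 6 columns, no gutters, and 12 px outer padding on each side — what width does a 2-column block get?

Inside the margins: 498 − 24 = 474 px.
With no gutters, each column is 474/6 = 79 px.
2-column span = 2·79 = 158 px.

158 px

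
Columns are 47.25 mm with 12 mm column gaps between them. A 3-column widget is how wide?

165.75 mm

Span of 3: 3·47.25 + 2·12 = 141.75 + 24 = 165.75 mm.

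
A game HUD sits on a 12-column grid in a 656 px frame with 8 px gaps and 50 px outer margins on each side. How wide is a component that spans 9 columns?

Inside the margins: 656 − 100 = 556 px.
556 − 11·8 = 468; ÷12 gives c = 39 px.
9-column span = 9·39 + 8·8 = 415 px.

415 px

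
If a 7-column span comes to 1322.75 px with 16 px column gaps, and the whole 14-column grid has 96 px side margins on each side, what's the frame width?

7c + 6·16 = 1322.75 → 7c = 1226.75 → c = 175.25 px.
Total width: 2·96 + 14·175.25 + 13·16 = 2853.5 px.

2853.5 px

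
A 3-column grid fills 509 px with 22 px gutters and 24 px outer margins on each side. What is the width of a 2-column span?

300 px

Take off 48 px of margins, leaving 461 px.
461 − 2·22 = 417; ÷3 gives c = 139 px.
Span of 2: 2·139 + 1·22 = 278 + 22 = 300 px.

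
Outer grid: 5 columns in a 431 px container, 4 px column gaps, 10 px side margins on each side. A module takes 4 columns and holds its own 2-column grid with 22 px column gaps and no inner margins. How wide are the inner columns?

Outer content = 431 − 2·10 = 411 px.
5 columns + 4 column gaps: 5c + 4·4 = 411.
5c = 411 − 16 = 395, so c = 79 px.
4 columns plus 3 column gaps: 316 + 12 = 328 px.
328 − 1·22 = 306; ÷2 gives d = 153 px.

153 px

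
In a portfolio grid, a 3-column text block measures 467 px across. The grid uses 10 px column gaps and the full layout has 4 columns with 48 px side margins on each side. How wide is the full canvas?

722 px

3 columns + 2 column gaps: 3c + 2·10 = 467.
3c = 467 − 20 = 447, so c = 149 px.
Canvas = 2·48 + 4·149 + 3·10 = 96 + 596 + 30 = 722 px.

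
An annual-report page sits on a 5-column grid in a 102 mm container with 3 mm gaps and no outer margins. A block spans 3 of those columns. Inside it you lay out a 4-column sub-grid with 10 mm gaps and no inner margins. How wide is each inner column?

5 columns + 4 gaps: 5c + 4·3 = 102.
5c = 102 − 12 = 90, so c = 18 mm.
Span of 3: 3·18 + 2·3 = 54 + 6 = 60 mm.
4 columns + 3 gaps: 4d + 3·10 = 60.
4d = 60 − 30 = 30, so d = 7.5 mm.

7.5 mm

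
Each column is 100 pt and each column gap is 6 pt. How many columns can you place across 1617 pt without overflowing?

15 columns

15 columns: 15·100 + 14·6 = 1584 pt ≤ 1617.
16 columns: 1690 pt > 1617. So 15.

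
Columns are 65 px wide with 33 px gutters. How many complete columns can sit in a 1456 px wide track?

15 columns

Each extra column adds 65 + 33 = 98 px.
(1456 + 33) / 98 = 15.19, so 15 columns fit.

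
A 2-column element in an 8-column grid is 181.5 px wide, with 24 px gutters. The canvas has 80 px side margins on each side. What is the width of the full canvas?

958 px

2c + 1·24 = 181.5 → 2c = 157.5 → c = 78.75 px.
Canvas = 2·80 + 8·78.75 + 7·24 = 160 + 630 + 168 = 958 px.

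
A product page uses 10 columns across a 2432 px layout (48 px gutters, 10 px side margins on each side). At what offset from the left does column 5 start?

Subtract both margins: 2432 − 2·10 = 2412 px.
2412 − 9·48 = 1980; ÷10 gives c = 198 px.
Column 5 starts at margin + 4·(column + gutter) = 10 + 4·246 = 994 px.

994 px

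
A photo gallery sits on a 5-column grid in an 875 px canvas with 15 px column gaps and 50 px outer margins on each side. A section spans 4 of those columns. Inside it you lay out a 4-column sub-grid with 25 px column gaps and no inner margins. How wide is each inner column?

135.5 px

Take off 100 px of margins, leaving 775 px.
Subtracting 4 column gaps of 15 leaves 715 for 5 columns, so c = 143 px.
4-column span = 4·143 + 3·15 = 617 px.
4 columns + 3 column gaps: 4d + 3·25 = 617.
4d = 617 − 75 = 542, so d = 135.5 px.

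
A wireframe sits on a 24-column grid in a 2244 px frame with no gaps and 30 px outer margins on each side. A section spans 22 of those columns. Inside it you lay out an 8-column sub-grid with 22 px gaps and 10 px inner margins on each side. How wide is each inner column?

Subtract both margins: 2244 − 2·30 = 2184 px.
2184 / 24 = 91 px per column.
With no gaps, 22 columns span 22·91 = 2002 px.
Inner content = 2002 − 2·10 = 1982 px.
8d + 7·22 = 1982 → 8d = 1828 → d = 228.5 px.

228.5 px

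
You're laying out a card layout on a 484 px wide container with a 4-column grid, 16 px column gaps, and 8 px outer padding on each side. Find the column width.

Content width = 484 − 2·8 = 468 px.
Subtracting 3 column gaps of 16 leaves 420 for 4 columns, so c = 105 px.

105 px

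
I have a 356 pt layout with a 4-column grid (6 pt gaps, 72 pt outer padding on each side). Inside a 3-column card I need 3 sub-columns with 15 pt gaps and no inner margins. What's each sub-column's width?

Inside the margins: 356 − 144 = 212 pt.
212 − 3·6 = 194; ÷4 gives c = 48.5 pt.
Span of 3: 3·48.5 + 2·6 = 145.5 + 12 = 157.5 pt.
157.5 − 2·15 = 127.5; ÷3 gives d = 42.5 pt.

42.5 pt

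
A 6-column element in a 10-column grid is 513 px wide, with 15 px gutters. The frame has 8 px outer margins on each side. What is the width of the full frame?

6 columns + 5 gutters: 6c + 5·15 = 513.
6c = 513 − 75 = 438, so c = 73 px.
Total width: 2·8 + 10·73 + 9·15 = 881 px.

881 px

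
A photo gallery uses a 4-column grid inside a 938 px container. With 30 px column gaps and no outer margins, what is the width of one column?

212 px

938 − 3·30 = 848; ÷4 gives c = 212 px.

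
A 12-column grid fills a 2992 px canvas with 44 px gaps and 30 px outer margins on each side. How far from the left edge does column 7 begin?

Inside the margins: 2992 − 60 = 2932 px.
12 columns + 11 gaps: 12c + 11·44 = 2932.
12c = 2932 − 484 = 2448, so c = 204 px.
Before column 7: the margin + 6 columns + 6 gaps.
Offset = 30 + 6·(204 + 44) = 30 + 1488 = 1518 px.

1518 px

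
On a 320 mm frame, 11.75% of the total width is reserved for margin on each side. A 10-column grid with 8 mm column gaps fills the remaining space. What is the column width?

Each margin = 11.75% of 320 = 37.6 mm; content = 320 − 2·37.6 = 244.8 mm.
244.8 − 9·8 = 172.8; ÷10 gives c = 17.28 mm.

17.28 mm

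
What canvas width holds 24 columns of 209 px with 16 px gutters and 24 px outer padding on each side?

5432 px

Total width: 2·24 + 24·209 + 23·16 = 5432 px.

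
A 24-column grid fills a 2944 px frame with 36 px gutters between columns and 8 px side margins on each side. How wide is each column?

Content width = 2944 − 2·8 = 2928 px.
24c + 23·36 = 2928 → 24c = 2100 → c = 87.5 px.

87.5 px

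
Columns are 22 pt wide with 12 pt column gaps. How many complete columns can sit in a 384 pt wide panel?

11 columns

Each extra column adds 22 + 12 = 34 pt.
(384 + 12) / 34 = 11.65, so 11 columns fit.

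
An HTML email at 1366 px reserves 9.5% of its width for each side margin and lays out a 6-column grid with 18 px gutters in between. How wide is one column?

169.41 px

Margins: 9.5% × 1366 = 129.77 px each, so content = 1366 − 259.54 = 1106.46 px.
1106.46 − 5·18 = 1016.46; ÷6 gives c = 169.41 px.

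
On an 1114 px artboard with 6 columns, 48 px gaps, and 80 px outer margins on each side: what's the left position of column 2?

Take off 160 px of margins, leaving 954 px.
6c + 5·48 = 954 → 6c = 714 → c = 119 px.
Before column 2: the margin + 1 column + 1 gap.
Offset = 80 + 1·(119 + 48) = 80 + 167 = 247 px.

247 px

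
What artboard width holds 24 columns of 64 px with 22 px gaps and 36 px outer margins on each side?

Total width: 2·36 + 24·64 + 23·22 = 2114 px.

2114 px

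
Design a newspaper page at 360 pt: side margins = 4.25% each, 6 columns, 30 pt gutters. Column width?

360 × (1 − 2·4.25%) = 360 × 91.5% = 329.4 pt for the columns.
329.4 − 5·30 = 179.4; ÷6 gives c = 29.9 pt.

29.9 pt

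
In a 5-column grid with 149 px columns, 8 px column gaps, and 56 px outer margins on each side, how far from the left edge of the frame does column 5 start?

Each column+gutter stride is 157 px; 4 of them past the 56 px margin is 56 + 628 = 684 px.

684 px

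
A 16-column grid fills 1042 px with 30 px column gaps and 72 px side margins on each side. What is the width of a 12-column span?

666 px

Inside the margins: 1042 − 144 = 898 px.
Subtracting 15 column gaps of 30 leaves 448 for 16 columns, so c = 28 px.
12 columns plus 11 column gaps: 336 + 330 = 666 px.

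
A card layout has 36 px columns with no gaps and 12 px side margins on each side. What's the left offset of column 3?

Before column 3: the margin + 2 columns + 2 gaps.
Offset = 12 + 2·(36 + 0) = 12 + 72 = 84 px.

84 px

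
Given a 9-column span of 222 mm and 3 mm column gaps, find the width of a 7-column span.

9 columns + 8 column gaps: 9c + 8·3 = 222.
9c = 222 − 24 = 198, so c = 22 mm.
Span of 7: 7·22 + 6·3 = 154 + 18 = 172 mm.

172 mm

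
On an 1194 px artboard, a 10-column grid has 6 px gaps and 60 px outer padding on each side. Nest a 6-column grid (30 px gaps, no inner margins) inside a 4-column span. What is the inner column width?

46 px

Subtract both margins: 1194 − 2·60 = 1074 px.
Subtracting 9 gaps of 6 leaves 1020 for 10 columns, so c = 102 px.
4 columns plus 3 gaps: 408 + 18 = 426 px.
6d + 5·30 = 426 → 6d = 276 → d = 46 px.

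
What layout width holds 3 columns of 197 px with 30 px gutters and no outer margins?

651 px

Summing: 591 + 60 = 651 px.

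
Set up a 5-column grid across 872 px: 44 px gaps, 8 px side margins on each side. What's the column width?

136 px

Content width = 872 − 2·8 = 856 px.
Subtracting 4 gaps of 44 leaves 680 for 5 columns, so c = 136 px.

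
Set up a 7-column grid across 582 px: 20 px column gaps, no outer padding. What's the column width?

66 px

582 − 6·20 = 462; ÷7 gives c = 66 px.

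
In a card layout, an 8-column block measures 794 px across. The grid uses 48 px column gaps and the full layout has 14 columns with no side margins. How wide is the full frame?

794 − 7·48 = 458; ÷8 gives c = 57.25 px.
Frame = 14·57.25 + 13·48 = 801.5 + 624 = 1425.5 px.

1425.5 px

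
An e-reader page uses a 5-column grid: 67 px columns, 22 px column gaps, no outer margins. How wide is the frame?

423 px

Frame = 5·67 + 4·22 = 335 + 88 = 423 px.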